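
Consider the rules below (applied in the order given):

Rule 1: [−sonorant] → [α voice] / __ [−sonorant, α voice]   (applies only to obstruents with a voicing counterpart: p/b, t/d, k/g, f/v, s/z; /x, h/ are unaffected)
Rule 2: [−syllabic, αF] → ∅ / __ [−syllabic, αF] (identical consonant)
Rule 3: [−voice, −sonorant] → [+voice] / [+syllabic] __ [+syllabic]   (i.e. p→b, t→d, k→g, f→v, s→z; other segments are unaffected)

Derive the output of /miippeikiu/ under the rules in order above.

Rule 1 (regressive voicing assimilation): no segment meets the environment; /miippeikiu/ is unchanged.
Rule 2 (degemination): /pp/ is a geminate; the first /p/ deletes. /miippeikiu/ → miipeikiu.
Rule 3 (intervocalic voicing): /p/ is a voiceless obstruent between vowels /i/ and /e/, so it voices to [b]. /k/ is a voiceless obstruent between vowels /i/ and /i/, so it voices to [g]. /miipeikiu/ → miibeigiu.

miibeigiu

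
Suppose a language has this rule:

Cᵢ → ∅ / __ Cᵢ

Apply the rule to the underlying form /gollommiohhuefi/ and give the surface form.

golomiohuefi

/ll/ is a geminate; the first /l/ deletes.
/mm/ is a geminate; the first /m/ deletes.
/hh/ is a geminate; the first /h/ deletes.
Surface form: [golomiohuefi].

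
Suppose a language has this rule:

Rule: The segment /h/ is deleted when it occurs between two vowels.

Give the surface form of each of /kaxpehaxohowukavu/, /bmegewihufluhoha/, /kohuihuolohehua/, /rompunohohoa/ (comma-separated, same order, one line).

/kaxpehaxohowukavu/: /h/ occurs between vowels /e/ and /a/, so it deletes. /h/ occurs between vowels /o/ and /o/, so it deletes. → [kaxpeaxoowukavu].
/bmegewihufluhoha/: /h/ occurs between vowels /i/ and /u/, so it deletes. /h/ occurs between vowels /u/ and /o/, so it deletes. /h/ occurs between vowels /o/ and /a/, so it deletes. → [bmegewiufluoa].
/kohuihuolohehua/: /h/ occurs between vowels /o/ and /u/, so it deletes. /h/ occurs between vowels /i/ and /u/, so it deletes. /h/ occurs between vowels /o/ and /e/, so it deletes. /h/ occurs between vowels /e/ and /u/, so it deletes. → [kouiuoloeua].
/rompunohohoa/: /h/ occurs between vowels /o/ and /o/, so it deletes. /h/ occurs between vowels /o/ and /o/, so it deletes. → [rompunoooa].

kaxpeaxoowukavu, bmegewiufluoa, kouiuoloeua, rompunoooa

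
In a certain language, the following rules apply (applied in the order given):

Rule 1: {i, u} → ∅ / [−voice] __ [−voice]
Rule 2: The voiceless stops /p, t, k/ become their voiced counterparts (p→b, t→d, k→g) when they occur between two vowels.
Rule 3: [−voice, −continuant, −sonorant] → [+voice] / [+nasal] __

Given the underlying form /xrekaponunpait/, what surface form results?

Rule 1 (high vowel syncope): no segment meets the environment; /xrekaponunpait/ is unchanged.
Rule 2 (intervocalic voicing): /k/ is a voiceless stop between vowels /e/ and /a/, so it voices to [g]. /p/ is a voiceless stop between vowels /a/ and /o/, so it voices to [b]. /xrekaponunpait/ → xregabonunpait.
Rule 3 (post-nasal voicing): /p/ is a voiceless stop immediately after the nasal /n/, so it voices to [b]. /xregabonunpait/ → xregabonunbait.

xregabonunbait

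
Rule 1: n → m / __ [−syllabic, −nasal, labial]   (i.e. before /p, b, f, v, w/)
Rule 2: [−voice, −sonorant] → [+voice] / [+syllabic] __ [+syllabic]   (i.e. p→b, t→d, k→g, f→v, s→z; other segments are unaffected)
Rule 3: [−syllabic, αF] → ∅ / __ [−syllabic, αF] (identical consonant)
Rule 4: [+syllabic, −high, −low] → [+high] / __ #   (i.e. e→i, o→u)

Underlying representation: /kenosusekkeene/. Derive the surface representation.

kenozuzekeeni

Rule 1 (nasal place assimilation): no segment meets the environment; /kenosusekkeene/ is unchanged.
Rule 2 (intervocalic voicing): /s/ is a voiceless obstruent between vowels /o/ and /u/, so it voices to [z]. /s/ is a voiceless obstruent between vowels /u/ and /e/, so it voices to [z]. /kenosusekkeene/ → kenozuzekkeene.
Rule 3 (degemination): /kk/ is a geminate; the first /k/ deletes. /kenozuzekkeene/ → kenozuzekeene.
Rule 4 (final vowel raising): /e/ is a mid vowel in word-final position, so it raises to [i]. /kenozuzekeene/ → kenozuzekeeni.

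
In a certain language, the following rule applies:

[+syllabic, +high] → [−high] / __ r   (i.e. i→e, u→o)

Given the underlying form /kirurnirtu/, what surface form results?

kerornertu

Scanning /kirurnirtu/: /i/ is a high vowel immediately before /r/, so it lowers to [e]; /u/ is a high vowel immediately before /r/, so it lowers to [o]; /i/ is a high vowel immediately before /r/, so it lowers to [e]; /u/ at position 10 is not in the conditioning environment.
Result: [kerornertu].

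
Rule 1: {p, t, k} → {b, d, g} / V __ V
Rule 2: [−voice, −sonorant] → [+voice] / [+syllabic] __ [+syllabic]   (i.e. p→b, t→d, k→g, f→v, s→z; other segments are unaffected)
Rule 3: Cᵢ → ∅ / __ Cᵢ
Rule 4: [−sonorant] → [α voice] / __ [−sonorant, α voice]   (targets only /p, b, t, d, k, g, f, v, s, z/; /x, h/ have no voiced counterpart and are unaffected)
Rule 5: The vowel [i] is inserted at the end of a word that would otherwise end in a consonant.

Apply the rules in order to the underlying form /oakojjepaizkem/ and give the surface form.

Rule 1 (intervocalic voicing): /k/ is a voiceless stop between vowels /a/ and /o/, so it voices to [g]. /p/ is a voiceless stop between vowels /e/ and /a/, so it voices to [b]. /oakojjepaizkem/ → oagojjebaizkem.
Rule 2 (intervocalic voicing): no segment meets the environment; /oagojjebaizkem/ is unchanged.
Rule 3 (degemination): /jj/ is a geminate; the first /j/ deletes. /oagojjebaizkem/ → oagojebaizkem.
Rule 4 (regressive voicing assimilation): /z/ precedes the voiceless obstruent /k/, so it devoices to [s] by assimilation. /oagojebaizkem/ → oagojebaiskem.
Rule 5 (final i-epenthesis): the form ends in the consonant /m/, so [i] is inserted word-finally. /oagojebaiskem/ → oagojebaiskemi.

oagojebaiskemi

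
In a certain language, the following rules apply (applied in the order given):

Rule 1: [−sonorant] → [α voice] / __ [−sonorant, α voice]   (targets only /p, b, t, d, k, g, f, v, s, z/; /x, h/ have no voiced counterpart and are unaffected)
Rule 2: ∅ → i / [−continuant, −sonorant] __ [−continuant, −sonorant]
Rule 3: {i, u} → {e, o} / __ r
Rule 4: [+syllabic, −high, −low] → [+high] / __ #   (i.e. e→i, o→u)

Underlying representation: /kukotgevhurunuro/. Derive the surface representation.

kukodigefhorunoru

Rule 1 (regressive voicing assimilation): /t/ precedes the voiced obstruent /g/, so it voices to [d] by assimilation. /v/ precedes the voiceless obstruent /h/, so it devoices to [f] by assimilation. /kukotgevhurunuro/ → kukodgefhurunuro.
Rule 2 (stop-cluster i-epenthesis): /d/ and /g/ form a stop–stop cluster, so [i] is inserted between them. /kukodgefhurunuro/ → kukodigefhurunuro.
Rule 3 (pre-rhotic lowering): /u/ is a high vowel immediately before /r/, so it lowers to [o]. /u/ is a high vowel immediately before /r/, so it lowers to [o]. /kukodigefhurunuro/ → kukodigefhorunoro.
Rule 4 (final vowel raising): /o/ is a mid vowel in word-final position, so it raises to [u]. /kukodigefhorunoro/ → kukodigefhorunoru.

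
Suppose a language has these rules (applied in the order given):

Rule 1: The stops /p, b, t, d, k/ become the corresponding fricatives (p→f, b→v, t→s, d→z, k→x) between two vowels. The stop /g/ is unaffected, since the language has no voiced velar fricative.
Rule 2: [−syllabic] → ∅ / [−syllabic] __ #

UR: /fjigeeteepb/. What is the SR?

Rule 1 (intervocalic spirantization): /t/ is a stop between vowels /e/ and /e/, so it spirantizes to the fricative [s]. /fjigeeteepb/ → fjigeeseepb.
Rule 2 (final cluster simplification): /b/ is the second consonant of a word-final cluster /pb/, so it deletes. /fjigeeseepb/ → fjigeeseep.

fjigeeseep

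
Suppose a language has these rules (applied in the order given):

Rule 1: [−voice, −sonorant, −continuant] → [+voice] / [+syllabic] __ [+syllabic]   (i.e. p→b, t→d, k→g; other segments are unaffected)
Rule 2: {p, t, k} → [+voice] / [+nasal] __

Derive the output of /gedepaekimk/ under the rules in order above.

Rule 1 (intervocalic voicing): /p/ is a voiceless stop between vowels /e/ and /a/, so it voices to [b]. /k/ is a voiceless stop between vowels /e/ and /i/, so it voices to [g]. /gedepaekimk/ → gedebaegimk.
Rule 2 (post-nasal voicing): /k/ is a voiceless stop immediately after the nasal /m/, so it voices to [g]. /gedebaegimk/ → gedebaegimg.

gedebaegimg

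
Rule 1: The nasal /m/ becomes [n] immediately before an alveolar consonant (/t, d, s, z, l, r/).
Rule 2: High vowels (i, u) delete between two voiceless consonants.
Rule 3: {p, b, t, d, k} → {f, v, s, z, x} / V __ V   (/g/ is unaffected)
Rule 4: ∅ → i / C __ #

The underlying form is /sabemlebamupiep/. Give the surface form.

Rule 1 (nasal place assimilation): /m/ precedes the alveolar consonant /l/, so it assimilates in place to [n]. /sabemlebamupiep/ → sabenlebamupiep.
Rule 2 (high vowel syncope): no segment meets the environment; /sabenlebamupiep/ is unchanged.
Rule 3 (intervocalic spirantization): /b/ is a stop between vowels /a/ and /e/, so it spirantizes to the fricative [v]. /b/ is a stop between vowels /e/ and /a/, so it spirantizes to the fricative [v]. /p/ is a stop between vowels /u/ and /i/, so it spirantizes to the fricative [f]. /sabenlebamupiep/ → savenlevamufiep.
Rule 4 (final i-epenthesis): the form ends in the consonant /p/, so [i] is inserted word-finally. /savenlevamufiep/ → savenlevamufiepi.

savenlevamufiepi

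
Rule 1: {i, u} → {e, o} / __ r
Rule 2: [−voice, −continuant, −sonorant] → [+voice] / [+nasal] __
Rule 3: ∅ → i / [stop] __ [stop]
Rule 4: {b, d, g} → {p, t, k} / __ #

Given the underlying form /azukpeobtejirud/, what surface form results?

azukipeobitejerut

Rule 1 (pre-rhotic lowering): /i/ is a high vowel immediately before /r/, so it lowers to [e]. /azukpeobtejirud/ → azukpeobtejerud.
Rule 2 (post-nasal voicing): no segment meets the environment; /azukpeobtejerud/ is unchanged.
Rule 3 (stop-cluster i-epenthesis): /k/ and /p/ form a stop–stop cluster, so [i] is inserted between them. /b/ and /t/ form a stop–stop cluster, so [i] is inserted between them. /azukpeobtejerud/ → azukipeobitejerud.
Rule 4 (final devoicing): /d/ is a voiced stop in word-final position, so it devoices to [t]. /azukipeobitejerud/ → azukipeobitejerut.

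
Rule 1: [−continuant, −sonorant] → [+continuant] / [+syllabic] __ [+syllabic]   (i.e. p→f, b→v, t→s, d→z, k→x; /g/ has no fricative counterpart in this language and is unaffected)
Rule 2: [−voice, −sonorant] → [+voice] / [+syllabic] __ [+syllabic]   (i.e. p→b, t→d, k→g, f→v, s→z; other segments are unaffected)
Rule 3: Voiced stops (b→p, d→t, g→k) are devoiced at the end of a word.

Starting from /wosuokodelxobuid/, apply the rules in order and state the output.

wozuoxozelxovuit

Rule 1 (intervocalic spirantization): /k/ is a stop between vowels /o/ and /o/, so it spirantizes to the fricative [x]. /d/ is a stop between vowels /o/ and /e/, so it spirantizes to the fricative [z]. /b/ is a stop between vowels /o/ and /u/, so it spirantizes to the fricative [v]. /wosuokodelxobuid/ → wosuoxozelxovuid.
Rule 2 (intervocalic voicing): /s/ is a voiceless obstruent between vowels /o/ and /u/, so it voices to [z]. /wosuoxozelxovuid/ → wozuoxozelxovuid.
Rule 3 (final devoicing): /d/ is a voiced stop in word-final position, so it devoices to [t]. /wozuoxozelxovuid/ → wozuoxozelxovuit.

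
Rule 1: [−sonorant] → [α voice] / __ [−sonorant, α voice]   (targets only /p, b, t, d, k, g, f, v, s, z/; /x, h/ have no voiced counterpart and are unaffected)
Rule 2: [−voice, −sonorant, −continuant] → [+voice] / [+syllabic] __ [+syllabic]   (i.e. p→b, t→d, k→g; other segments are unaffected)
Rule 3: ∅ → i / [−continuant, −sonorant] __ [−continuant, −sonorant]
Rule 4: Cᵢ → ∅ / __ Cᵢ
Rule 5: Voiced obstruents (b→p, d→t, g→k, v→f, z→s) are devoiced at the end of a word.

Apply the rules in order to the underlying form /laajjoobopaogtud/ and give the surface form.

laajoobobaokitut

Rule 1 (regressive voicing assimilation): /g/ precedes the voiceless obstruent /t/, so it devoices to [k] by assimilation. /laajjoobopaogtud/ → laajjoobopaoktud.
Rule 2 (intervocalic voicing): /p/ is a voiceless stop between vowels /o/ and /a/, so it voices to [b]. /laajjoobopaoktud/ → laajjoobobaoktud.
Rule 3 (stop-cluster i-epenthesis): /k/ and /t/ form a stop–stop cluster, so [i] is inserted between them. /laajjoobobaoktud/ → laajjoobobaokitud.
Rule 4 (degemination): /jj/ is a geminate; the first /j/ deletes. /laajjoobobaokitud/ → laajoobobaokitud.
Rule 5 (final devoicing): /d/ is a voiced obstruent in word-final position, so it devoices to [t]. /laajoobobaokitud/ → laajoobobaokitut.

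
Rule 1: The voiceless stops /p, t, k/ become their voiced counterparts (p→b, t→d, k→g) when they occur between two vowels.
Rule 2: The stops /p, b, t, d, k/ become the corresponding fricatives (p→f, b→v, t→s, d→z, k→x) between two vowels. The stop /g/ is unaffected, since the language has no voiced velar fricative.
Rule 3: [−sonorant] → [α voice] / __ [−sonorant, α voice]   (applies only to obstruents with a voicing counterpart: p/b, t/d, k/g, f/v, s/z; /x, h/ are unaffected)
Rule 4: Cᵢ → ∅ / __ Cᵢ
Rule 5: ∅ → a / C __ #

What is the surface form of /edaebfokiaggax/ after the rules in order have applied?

ezaepfogiagaxa

Rule 1 (intervocalic voicing): /k/ is a voiceless stop between vowels /o/ and /i/, so it voices to [g]. /edaebfokiaggax/ → edaebfogiaggax.
Rule 2 (intervocalic spirantization): /d/ is a stop between vowels /e/ and /a/, so it spirantizes to the fricative [z]. /edaebfogiaggax/ → ezaebfogiaggax.
Rule 3 (regressive voicing assimilation): /b/ precedes the voiceless obstruent /f/, so it devoices to [p] by assimilation. /ezaebfogiaggax/ → ezaepfogiaggax.
Rule 4 (degemination): /gg/ is a geminate; the first /g/ deletes. /ezaepfogiaggax/ → ezaepfogiagax.
Rule 5 (final a-epenthesis): the form ends in the consonant /x/, so [a] is inserted word-finally. /ezaepfogiagax/ → ezaepfogiagaxa.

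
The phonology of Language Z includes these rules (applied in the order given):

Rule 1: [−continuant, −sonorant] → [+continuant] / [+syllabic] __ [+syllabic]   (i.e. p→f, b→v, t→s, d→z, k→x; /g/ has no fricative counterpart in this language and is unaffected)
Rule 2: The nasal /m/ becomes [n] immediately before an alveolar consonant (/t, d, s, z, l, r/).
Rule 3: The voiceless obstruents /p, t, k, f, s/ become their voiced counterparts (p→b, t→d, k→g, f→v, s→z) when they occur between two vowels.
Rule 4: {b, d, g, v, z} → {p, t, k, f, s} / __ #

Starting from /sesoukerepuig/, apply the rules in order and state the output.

Rule 1 (intervocalic spirantization): /k/ is a stop between vowels /u/ and /e/, so it spirantizes to the fricative [x]. /p/ is a stop between vowels /e/ and /u/, so it spirantizes to the fricative [f]. /sesoukerepuig/ → sesouxerefuig.
Rule 2 (nasal place assimilation): no segment meets the environment; /sesouxerefuig/ is unchanged.
Rule 3 (intervocalic voicing): /s/ is a voiceless obstruent between vowels /e/ and /o/, so it voices to [z]. /f/ is a voiceless obstruent between vowels /e/ and /u/, so it voices to [v]. /sesouxerefuig/ → sezouxerevuig.
Rule 4 (final devoicing): /g/ is a voiced obstruent in word-final position, so it devoices to [k]. /sezouxerevuig/ → sezouxerevuik.

sezouxerevuik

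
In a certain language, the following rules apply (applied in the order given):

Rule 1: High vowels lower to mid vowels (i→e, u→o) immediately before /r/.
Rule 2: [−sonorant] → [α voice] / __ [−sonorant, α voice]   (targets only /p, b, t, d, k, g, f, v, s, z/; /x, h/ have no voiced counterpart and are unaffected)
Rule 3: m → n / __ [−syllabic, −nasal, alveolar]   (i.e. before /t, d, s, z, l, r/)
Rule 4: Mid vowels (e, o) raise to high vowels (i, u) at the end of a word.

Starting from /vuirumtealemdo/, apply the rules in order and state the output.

vueruntealendu

Rule 1 (pre-rhotic lowering): /i/ is a high vowel immediately before /r/, so it lowers to [e]. /vuirumtealemdo/ → vuerumtealemdo.
Rule 2 (regressive voicing assimilation): no segment meets the environment; /vuerumtealemdo/ is unchanged.
Rule 3 (nasal place assimilation): /m/ precedes the alveolar consonant /t/, so it assimilates in place to [n]. /m/ precedes the alveolar consonant /d/, so it assimilates in place to [n]. /vuerumtealemdo/ → vueruntealendo.
Rule 4 (final vowel raising): /o/ is a mid vowel in word-final position, so it raises to [u]. /vueruntealendo/ → vueruntealendu.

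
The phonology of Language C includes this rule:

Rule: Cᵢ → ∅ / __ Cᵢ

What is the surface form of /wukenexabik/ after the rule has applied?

wukenexabik

No segment of /wukenexabik/ meets the structural description of the rule, so the form surfaces unchanged.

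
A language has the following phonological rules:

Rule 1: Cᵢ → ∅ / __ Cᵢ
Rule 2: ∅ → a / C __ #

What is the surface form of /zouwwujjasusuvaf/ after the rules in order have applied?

Rule 1 (degemination): /ww/ is a geminate; the first /w/ deletes. /jj/ is a geminate; the first /j/ deletes. /zouwwujjasusuvaf/ → zouwujasusuvaf.
Rule 2 (final a-epenthesis): the form ends in the consonant /f/, so [a] is inserted word-finally. /zouwujasusuvaf/ → zouwujasusuvafa.

zouwujasusuvafa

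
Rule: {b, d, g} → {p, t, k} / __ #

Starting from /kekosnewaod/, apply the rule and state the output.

kekosnewaot

/d/ is a voiced stop in word-final position, so it devoices to [t].
Surface form: [kekosnewaot].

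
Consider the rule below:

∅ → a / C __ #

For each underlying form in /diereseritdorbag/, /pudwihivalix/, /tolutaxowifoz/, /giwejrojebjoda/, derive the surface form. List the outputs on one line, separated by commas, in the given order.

diereseritdorbaga, pudwihivalixa, tolutaxowifoza, giwejrojebjoda

/diereseritdorbag/: the form ends in the consonant /g/, so [a] is inserted word-finally. → [diereseritdorbaga].
/pudwihivalix/: the form ends in the consonant /x/, so [a] is inserted word-finally. → [pudwihivalixa].
/tolutaxowifoz/: the form ends in the consonant /z/, so [a] is inserted word-finally. → [tolutaxowifoza].
/giwejrojebjoda/: the rule's environment is not met; surfaces unchanged as [giwejrojebjoda].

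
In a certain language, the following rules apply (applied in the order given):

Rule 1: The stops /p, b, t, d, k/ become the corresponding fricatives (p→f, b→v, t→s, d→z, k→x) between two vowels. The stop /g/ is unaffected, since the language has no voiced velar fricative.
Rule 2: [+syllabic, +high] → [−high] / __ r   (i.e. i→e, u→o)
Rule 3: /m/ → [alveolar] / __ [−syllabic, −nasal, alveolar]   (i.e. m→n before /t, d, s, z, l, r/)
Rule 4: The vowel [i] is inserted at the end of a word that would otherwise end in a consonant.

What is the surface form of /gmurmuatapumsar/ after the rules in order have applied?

Rule 1 (intervocalic spirantization): /t/ is a stop between vowels /a/ and /a/, so it spirantizes to the fricative [s]. /p/ is a stop between vowels /a/ and /u/, so it spirantizes to the fricative [f]. /gmurmuatapumsar/ → gmurmuasafumsar.
Rule 2 (pre-rhotic lowering): /u/ is a high vowel immediately before /r/, so it lowers to [o]. /gmurmuasafumsar/ → gmormuasafumsar.
Rule 3 (nasal place assimilation): /m/ precedes the alveolar consonant /s/, so it assimilates in place to [n]. /gmormuasafumsar/ → gmormuasafunsar.
Rule 4 (final i-epenthesis): the form ends in the consonant /r/, so [i] is inserted word-finally. /gmormuasafunsar/ → gmormuasafunsari.

gmormuasafunsari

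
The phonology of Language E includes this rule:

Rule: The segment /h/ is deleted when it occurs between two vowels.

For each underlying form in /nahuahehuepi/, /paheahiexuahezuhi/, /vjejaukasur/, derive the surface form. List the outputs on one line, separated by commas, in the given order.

/nahuahehuepi/: /h/ occurs between vowels /a/ and /u/, so it deletes. /h/ occurs between vowels /a/ and /e/, so it deletes. /h/ occurs between vowels /e/ and /u/, so it deletes. → [nauaeuepi].
/paheahiexuahezuhi/: /h/ occurs between vowels /a/ and /e/, so it deletes. /h/ occurs between vowels /a/ and /i/, so it deletes. /h/ occurs between vowels /a/ and /e/, so it deletes. /h/ occurs between vowels /u/ and /i/, so it deletes. → [paeaiexuaezui].
/vjejaukasur/: the rule's environment is not met; surfaces unchanged as [vjejaukasur].

nauaeuepi, paeaiexuaezui, vjejaukasur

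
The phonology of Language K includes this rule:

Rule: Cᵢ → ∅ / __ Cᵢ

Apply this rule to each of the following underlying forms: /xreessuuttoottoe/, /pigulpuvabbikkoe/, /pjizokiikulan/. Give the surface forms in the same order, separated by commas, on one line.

xreesuutootoe, pigulpuvabikoe, pjizokiikulan

/xreessuuttoottoe/: /ss/ is a geminate; the first /s/ deletes. /tt/ is a geminate; the first /t/ deletes. /tt/ is a geminate; the first /t/ deletes. → [xreesuutootoe].
/pigulpuvabbikkoe/: /bb/ is a geminate; the first /b/ deletes. /kk/ is a geminate; the first /k/ deletes. → [pigulpuvabikoe].
/pjizokiikulan/: the rule's environment is not met; surfaces unchanged as [pjizokiikulan].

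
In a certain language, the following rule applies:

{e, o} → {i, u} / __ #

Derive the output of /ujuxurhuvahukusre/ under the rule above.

ujuxurhuvahukusri

/e/ is a mid vowel in word-final position, so it raises to [i].
Surface form: [ujuxurhuvahukusri].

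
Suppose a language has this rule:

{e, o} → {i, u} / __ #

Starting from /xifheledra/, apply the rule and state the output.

xifheledra

No segment of /xifheledra/ meets the structural description of the rule, so the form surfaces unchanged.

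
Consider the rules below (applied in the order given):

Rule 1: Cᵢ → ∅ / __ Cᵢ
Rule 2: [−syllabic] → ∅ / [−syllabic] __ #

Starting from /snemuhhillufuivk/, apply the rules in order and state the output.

Rule 1 (degemination): /hh/ is a geminate; the first /h/ deletes. /ll/ is a geminate; the first /l/ deletes. /snemuhhillufuivk/ → snemuhilufuivk.
Rule 2 (final cluster simplification): /k/ is the second consonant of a word-final cluster /vk/, so it deletes. /snemuhilufuivk/ → snemuhilufuiv.

snemuhilufuiv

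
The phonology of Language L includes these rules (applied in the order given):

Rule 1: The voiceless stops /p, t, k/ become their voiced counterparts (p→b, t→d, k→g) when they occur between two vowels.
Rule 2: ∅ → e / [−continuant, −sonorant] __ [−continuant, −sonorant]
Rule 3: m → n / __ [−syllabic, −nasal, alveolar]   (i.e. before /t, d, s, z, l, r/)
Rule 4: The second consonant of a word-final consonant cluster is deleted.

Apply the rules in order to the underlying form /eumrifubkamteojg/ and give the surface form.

eunrifubekanteoj

Rule 1 (intervocalic voicing): no segment meets the environment; /eumrifubkamteojg/ is unchanged.
Rule 2 (stop-cluster e-epenthesis): /b/ and /k/ form a stop–stop cluster, so [e] is inserted between them. /eumrifubkamteojg/ → eumrifubekamteojg.
Rule 3 (nasal place assimilation): /m/ precedes the alveolar consonant /r/, so it assimilates in place to [n]. /m/ precedes the alveolar consonant /t/, so it assimilates in place to [n]. /eumrifubekamteojg/ → eunrifubekanteojg.
Rule 4 (final cluster simplification): /g/ is the second consonant of a word-final cluster /jg/, so it deletes. /eunrifubekanteojg/ → eunrifubekanteoj.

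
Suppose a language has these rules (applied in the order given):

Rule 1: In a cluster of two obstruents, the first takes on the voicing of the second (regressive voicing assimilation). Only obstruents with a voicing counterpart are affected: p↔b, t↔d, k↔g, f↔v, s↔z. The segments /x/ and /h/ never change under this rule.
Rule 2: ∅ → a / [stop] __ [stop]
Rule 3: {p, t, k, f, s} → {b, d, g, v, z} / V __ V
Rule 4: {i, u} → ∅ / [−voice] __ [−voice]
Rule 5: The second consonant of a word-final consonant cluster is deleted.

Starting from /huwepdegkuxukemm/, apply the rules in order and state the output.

Rule 1 (regressive voicing assimilation): /p/ precedes the voiced obstruent /d/, so it voices to [b] by assimilation. /g/ precedes the voiceless obstruent /k/, so it devoices to [k] by assimilation. /huwepdegkuxukemm/ → huwebdekkuxukemm.
Rule 2 (stop-cluster a-epenthesis): /b/ and /d/ form a stop–stop cluster, so [a] is inserted between them. /k/ and /k/ form a stop–stop cluster, so [a] is inserted between them. /huwebdekkuxukemm/ → huwebadekakuxukemm.
Rule 3 (intervocalic voicing): /k/ is a voiceless obstruent between vowels /e/ and /a/, so it voices to [g]. /k/ is a voiceless obstruent between vowels /a/ and /u/, so it voices to [g]. /k/ is a voiceless obstruent between vowels /u/ and /e/, so it voices to [g]. /huwebadekakuxukemm/ → huwebadegaguxugemm.
Rule 4 (high vowel syncope): no segment meets the environment; /huwebadegaguxugemm/ is unchanged.
Rule 5 (final cluster simplification): /m/ is the second consonant of a word-final cluster /mm/, so it deletes. /huwebadegaguxugemm/ → huwebadegaguxugem.

huwebadegaguxugem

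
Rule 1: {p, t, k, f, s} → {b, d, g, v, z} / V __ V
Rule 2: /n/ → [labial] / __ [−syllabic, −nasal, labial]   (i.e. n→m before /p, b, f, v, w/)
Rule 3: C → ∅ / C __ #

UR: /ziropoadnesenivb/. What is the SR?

Rule 1 (intervocalic voicing): /p/ is a voiceless obstruent between vowels /o/ and /o/, so it voices to [b]. /s/ is a voiceless obstruent between vowels /e/ and /e/, so it voices to [z]. /ziropoadnesenivb/ → ziroboadnezenivb.
Rule 2 (nasal place assimilation): no segment meets the environment; /ziroboadnezenivb/ is unchanged.
Rule 3 (final cluster simplification): /b/ is the second consonant of a word-final cluster /vb/, so it deletes. /ziroboadnezenivb/ → ziroboadnezeniv.

ziroboadnezeniv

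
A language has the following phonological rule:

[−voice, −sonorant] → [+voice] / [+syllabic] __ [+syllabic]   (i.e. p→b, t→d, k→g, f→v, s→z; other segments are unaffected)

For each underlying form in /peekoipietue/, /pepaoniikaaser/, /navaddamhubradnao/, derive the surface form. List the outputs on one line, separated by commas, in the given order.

/peekoipietue/: /k/ is a voiceless obstruent between vowels /e/ and /o/, so it voices to [g]. /p/ is a voiceless obstruent between vowels /i/ and /i/, so it voices to [b]. /t/ is a voiceless obstruent between vowels /e/ and /u/, so it voices to [d]. → [peegoibiedue].
/pepaoniikaaser/: /p/ is a voiceless obstruent between vowels /e/ and /a/, so it voices to [b]. /k/ is a voiceless obstruent between vowels /i/ and /a/, so it voices to [g]. /s/ is a voiceless obstruent between vowels /a/ and /e/, so it voices to [z]. → [pebaoniigaazer].
/navaddamhubradnao/: the rule's environment is not met; surfaces unchanged as [navaddamhubradnao].

peegoibiedue, pebaoniigaazer, navaddamhubradnao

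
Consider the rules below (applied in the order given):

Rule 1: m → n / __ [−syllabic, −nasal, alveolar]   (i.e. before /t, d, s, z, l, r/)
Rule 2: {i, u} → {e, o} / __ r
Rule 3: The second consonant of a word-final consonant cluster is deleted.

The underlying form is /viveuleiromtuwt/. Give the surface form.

Rule 1 (nasal place assimilation): /m/ precedes the alveolar consonant /t/, so it assimilates in place to [n]. /viveuleiromtuwt/ → viveuleirontuwt.
Rule 2 (pre-rhotic lowering): /i/ is a high vowel immediately before /r/, so it lowers to [e]. /viveuleirontuwt/ → viveuleerontuwt.
Rule 3 (final cluster simplification): /t/ is the second consonant of a word-final cluster /wt/, so it deletes. /viveuleerontuwt/ → viveuleerontuw.

viveuleerontuw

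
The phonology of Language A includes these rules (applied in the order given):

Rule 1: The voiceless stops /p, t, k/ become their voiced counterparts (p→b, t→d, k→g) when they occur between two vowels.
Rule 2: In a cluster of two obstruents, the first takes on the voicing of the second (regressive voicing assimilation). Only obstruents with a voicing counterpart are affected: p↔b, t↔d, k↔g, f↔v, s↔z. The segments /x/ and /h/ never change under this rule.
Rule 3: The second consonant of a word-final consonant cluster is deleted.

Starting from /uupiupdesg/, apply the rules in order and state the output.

Rule 1 (intervocalic voicing): /p/ is a voiceless stop between vowels /u/ and /i/, so it voices to [b]. /uupiupdesg/ → uubiupdesg.
Rule 2 (regressive voicing assimilation): /p/ precedes the voiced obstruent /d/, so it voices to [b] by assimilation. /s/ precedes the voiced obstruent /g/, so it voices to [z] by assimilation. /uubiupdesg/ → uubiubdezg.
Rule 3 (final cluster simplification): /g/ is the second consonant of a word-final cluster /zg/, so it deletes. /uubiubdezg/ → uubiubdez.

uubiubdez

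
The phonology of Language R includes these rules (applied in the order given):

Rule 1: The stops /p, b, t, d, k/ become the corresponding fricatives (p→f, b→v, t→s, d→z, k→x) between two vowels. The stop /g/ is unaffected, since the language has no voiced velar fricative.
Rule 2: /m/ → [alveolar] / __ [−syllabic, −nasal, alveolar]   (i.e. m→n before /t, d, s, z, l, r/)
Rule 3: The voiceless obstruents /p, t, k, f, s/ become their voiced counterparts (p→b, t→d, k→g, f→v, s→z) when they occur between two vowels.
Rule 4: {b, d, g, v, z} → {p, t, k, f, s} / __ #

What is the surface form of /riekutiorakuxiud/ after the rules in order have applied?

riexuzioraxuxiut

Rule 1 (intervocalic spirantization): /k/ is a stop between vowels /e/ and /u/, so it spirantizes to the fricative [x]. /t/ is a stop between vowels /u/ and /i/, so it spirantizes to the fricative [s]. /k/ is a stop between vowels /a/ and /u/, so it spirantizes to the fricative [x]. /riekutiorakuxiud/ → riexusioraxuxiud.
Rule 2 (nasal place assimilation): no segment meets the environment; /riexusioraxuxiud/ is unchanged.
Rule 3 (intervocalic voicing): /s/ is a voiceless obstruent between vowels /u/ and /i/, so it voices to [z]. /riexusioraxuxiud/ → riexuzioraxuxiud.
Rule 4 (final devoicing): /d/ is a voiced obstruent in word-final position, so it devoices to [t]. /riexuzioraxuxiud/ → riexuzioraxuxiut.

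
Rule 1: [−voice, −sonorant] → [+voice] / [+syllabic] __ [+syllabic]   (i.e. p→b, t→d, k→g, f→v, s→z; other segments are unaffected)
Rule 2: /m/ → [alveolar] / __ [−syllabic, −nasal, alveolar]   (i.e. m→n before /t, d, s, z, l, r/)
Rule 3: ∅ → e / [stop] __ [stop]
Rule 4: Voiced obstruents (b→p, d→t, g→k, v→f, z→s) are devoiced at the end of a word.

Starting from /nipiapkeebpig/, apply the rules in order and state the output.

nibiapekeebepik

Rule 1 (intervocalic voicing): /p/ is a voiceless obstruent between vowels /i/ and /i/, so it voices to [b]. /nipiapkeebpig/ → nibiapkeebpig.
Rule 2 (nasal place assimilation): no segment meets the environment; /nibiapkeebpig/ is unchanged.
Rule 3 (stop-cluster e-epenthesis): /p/ and /k/ form a stop–stop cluster, so [e] is inserted between them. /b/ and /p/ form a stop–stop cluster, so [e] is inserted between them. /nibiapkeebpig/ → nibiapekeebepig.
Rule 4 (final devoicing): /g/ is a voiced obstruent in word-final position, so it devoices to [k]. /nibiapekeebepig/ → nibiapekeebepik.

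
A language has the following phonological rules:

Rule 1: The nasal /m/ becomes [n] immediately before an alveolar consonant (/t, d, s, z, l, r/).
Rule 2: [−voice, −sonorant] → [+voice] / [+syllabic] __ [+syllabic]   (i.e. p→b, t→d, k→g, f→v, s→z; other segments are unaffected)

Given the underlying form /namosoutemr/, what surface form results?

namozoudenr

Rule 1 (nasal place assimilation): /m/ precedes the alveolar consonant /r/, so it assimilates in place to [n]. /namosoutemr/ → namosoutenr.
Rule 2 (intervocalic voicing): /s/ is a voiceless obstruent between vowels /o/ and /o/, so it voices to [z]. /t/ is a voiceless obstruent between vowels /u/ and /e/, so it voices to [d]. /namosoutenr/ → namozoudenr.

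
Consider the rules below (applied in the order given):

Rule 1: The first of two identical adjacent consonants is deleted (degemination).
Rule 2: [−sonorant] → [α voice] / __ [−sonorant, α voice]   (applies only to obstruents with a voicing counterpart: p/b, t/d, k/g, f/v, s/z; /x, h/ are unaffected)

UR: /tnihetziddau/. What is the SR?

Rule 1 (degemination): /dd/ is a geminate; the first /d/ deletes. /tnihetziddau/ → tnihetzidau.
Rule 2 (regressive voicing assimilation): /t/ precedes the voiced obstruent /z/, so it voices to [d] by assimilation. /tnihetzidau/ → tnihedzidau.

tnihedzidau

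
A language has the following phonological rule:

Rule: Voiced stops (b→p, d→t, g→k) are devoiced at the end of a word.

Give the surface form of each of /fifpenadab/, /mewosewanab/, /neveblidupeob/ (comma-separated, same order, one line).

fifpenadap, mewosewanap, neveblidupeop

/fifpenadab/: /b/ is a voiced stop in word-final position, so it devoices to [p]. → [fifpenadap].
/mewosewanab/: /b/ is a voiced stop in word-final position, so it devoices to [p]. → [mewosewanap].
/neveblidupeob/: /b/ is a voiced stop in word-final position, so it devoices to [p]. → [neveblidupeop].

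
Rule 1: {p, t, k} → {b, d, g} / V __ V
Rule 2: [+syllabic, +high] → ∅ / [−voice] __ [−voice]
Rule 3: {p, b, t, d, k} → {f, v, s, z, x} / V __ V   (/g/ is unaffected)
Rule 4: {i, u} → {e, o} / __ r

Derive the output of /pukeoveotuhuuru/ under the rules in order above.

Rule 1 (intervocalic voicing): /k/ is a voiceless stop between vowels /u/ and /e/, so it voices to [g]. /t/ is a voiceless stop between vowels /o/ and /u/, so it voices to [d]. /pukeoveotuhuuru/ → pugeoveoduhuuru.
Rule 2 (high vowel syncope): no segment meets the environment; /pugeoveoduhuuru/ is unchanged.
Rule 3 (intervocalic spirantization): /d/ is a stop between vowels /o/ and /u/, so it spirantizes to the fricative [z]. /pugeoveoduhuuru/ → pugeoveozuhuuru.
Rule 4 (pre-rhotic lowering): /u/ is a high vowel immediately before /r/, so it lowers to [o]. /pugeoveozuhuuru/ → pugeoveozuhuoru.

pugeoveozuhuoru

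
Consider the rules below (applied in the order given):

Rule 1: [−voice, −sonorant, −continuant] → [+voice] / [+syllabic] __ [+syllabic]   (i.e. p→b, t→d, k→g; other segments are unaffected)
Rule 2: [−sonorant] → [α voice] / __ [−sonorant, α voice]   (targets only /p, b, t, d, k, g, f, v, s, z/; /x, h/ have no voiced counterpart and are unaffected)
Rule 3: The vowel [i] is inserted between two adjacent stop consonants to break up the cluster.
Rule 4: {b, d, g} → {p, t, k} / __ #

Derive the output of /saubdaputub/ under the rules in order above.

saubidabudup

Rule 1 (intervocalic voicing): /p/ is a voiceless stop between vowels /a/ and /u/, so it voices to [b]. /t/ is a voiceless stop between vowels /u/ and /u/, so it voices to [d]. /saubdaputub/ → saubdabudub.
Rule 2 (regressive voicing assimilation): no segment meets the environment; /saubdabudub/ is unchanged.
Rule 3 (stop-cluster i-epenthesis): /b/ and /d/ form a stop–stop cluster, so [i] is inserted between them. /saubdabudub/ → saubidabudub.
Rule 4 (final devoicing): /b/ is a voiced stop in word-final position, so it devoices to [p]. /saubidabudub/ → saubidabudup.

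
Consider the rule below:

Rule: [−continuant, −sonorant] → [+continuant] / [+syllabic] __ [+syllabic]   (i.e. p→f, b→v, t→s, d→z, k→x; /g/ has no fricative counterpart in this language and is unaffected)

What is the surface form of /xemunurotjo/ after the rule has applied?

xemunurotjo

No segment of /xemunurotjo/ meets the structural description of the rule, so the form surfaces unchanged.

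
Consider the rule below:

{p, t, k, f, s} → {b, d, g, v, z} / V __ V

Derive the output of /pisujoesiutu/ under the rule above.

pizujoeziudu

/s/ is a voiceless obstruent between vowels /i/ and /u/, so it voices to [z].
/s/ is a voiceless obstruent between vowels /e/ and /i/, so it voices to [z].
/t/ is a voiceless obstruent between vowels /u/ and /u/, so it voices to [d].
The other instance of /p/ does not occur in the required environment and remains unchanged.
Surface form: [pizujoeziudu].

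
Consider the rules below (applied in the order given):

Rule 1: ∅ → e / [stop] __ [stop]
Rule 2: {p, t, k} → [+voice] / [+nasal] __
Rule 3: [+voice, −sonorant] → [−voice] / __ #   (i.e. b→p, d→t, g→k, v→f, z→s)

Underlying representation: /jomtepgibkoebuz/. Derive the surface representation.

jomdepegibekoebus

Rule 1 (stop-cluster e-epenthesis): /p/ and /g/ form a stop–stop cluster, so [e] is inserted between them. /b/ and /k/ form a stop–stop cluster, so [e] is inserted between them. /jomtepgibkoebuz/ → jomtepegibekoebuz.
Rule 2 (post-nasal voicing): /t/ is a voiceless stop immediately after the nasal /m/, so it voices to [d]. /jomtepegibekoebuz/ → jomdepegibekoebuz.
Rule 3 (final devoicing): /z/ is a voiced obstruent in word-final position, so it devoices to [s]. /jomdepegibekoebuz/ → jomdepegibekoebus.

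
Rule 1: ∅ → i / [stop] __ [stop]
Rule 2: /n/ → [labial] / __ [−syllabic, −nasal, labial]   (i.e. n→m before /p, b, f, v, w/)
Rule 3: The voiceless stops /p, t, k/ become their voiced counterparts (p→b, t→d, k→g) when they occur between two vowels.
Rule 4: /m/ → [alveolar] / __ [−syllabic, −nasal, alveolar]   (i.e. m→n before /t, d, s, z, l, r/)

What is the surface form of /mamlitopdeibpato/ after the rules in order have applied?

Rule 1 (stop-cluster i-epenthesis): /p/ and /d/ form a stop–stop cluster, so [i] is inserted between them. /b/ and /p/ form a stop–stop cluster, so [i] is inserted between them. /mamlitopdeibpato/ → mamlitopideibipato.
Rule 2 (nasal place assimilation): no segment meets the environment; /mamlitopideibipato/ is unchanged.
Rule 3 (intervocalic voicing): /t/ is a voiceless stop between vowels /i/ and /o/, so it voices to [d]. /p/ is a voiceless stop between vowels /o/ and /i/, so it voices to [b]. /p/ is a voiceless stop between vowels /i/ and /a/, so it voices to [b]. /t/ is a voiceless stop between vowels /a/ and /o/, so it voices to [d]. /mamlitopideibipato/ → mamlidobideibibado.
Rule 4 (nasal place assimilation): /m/ precedes the alveolar consonant /l/, so it assimilates in place to [n]. /mamlidobideibibado/ → manlidobideibibado.

manlidobideibibado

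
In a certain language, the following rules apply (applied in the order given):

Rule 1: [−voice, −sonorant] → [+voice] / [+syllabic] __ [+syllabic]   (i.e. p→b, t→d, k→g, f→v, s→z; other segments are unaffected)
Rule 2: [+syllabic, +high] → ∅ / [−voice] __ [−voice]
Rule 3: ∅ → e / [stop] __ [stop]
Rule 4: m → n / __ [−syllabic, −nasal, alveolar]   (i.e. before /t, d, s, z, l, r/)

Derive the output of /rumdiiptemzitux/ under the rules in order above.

rundiipetenzidux

Rule 1 (intervocalic voicing): /t/ is a voiceless obstruent between vowels /i/ and /u/, so it voices to [d]. /rumdiiptemzitux/ → rumdiiptemzidux.
Rule 2 (high vowel syncope): no segment meets the environment; /rumdiiptemzidux/ is unchanged.
Rule 3 (stop-cluster e-epenthesis): /p/ and /t/ form a stop–stop cluster, so [e] is inserted between them. /rumdiiptemzidux/ → rumdiipetemzidux.
Rule 4 (nasal place assimilation): /m/ precedes the alveolar consonant /d/, so it assimilates in place to [n]. /m/ precedes the alveolar consonant /z/, so it assimilates in place to [n]. /rumdiipetemzidux/ → rundiipetenzidux.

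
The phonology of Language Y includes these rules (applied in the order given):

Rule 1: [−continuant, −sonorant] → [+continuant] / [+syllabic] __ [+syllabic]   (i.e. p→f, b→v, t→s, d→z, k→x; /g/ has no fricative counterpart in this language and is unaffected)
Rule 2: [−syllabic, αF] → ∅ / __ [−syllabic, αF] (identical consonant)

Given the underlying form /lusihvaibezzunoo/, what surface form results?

lusihvaivezunoo

Rule 1 (intervocalic spirantization): /b/ is a stop between vowels /i/ and /e/, so it spirantizes to the fricative [v]. /lusihvaibezzunoo/ → lusihvaivezzunoo.
Rule 2 (degemination): /zz/ is a geminate; the first /z/ deletes. /lusihvaivezzunoo/ → lusihvaivezunoo.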